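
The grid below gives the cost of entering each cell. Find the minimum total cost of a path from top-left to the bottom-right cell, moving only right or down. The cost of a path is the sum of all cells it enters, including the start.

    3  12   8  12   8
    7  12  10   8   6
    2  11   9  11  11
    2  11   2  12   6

45

Cheapest: [0,0]→[1,0]→[2,0]→[3,0]→[3,1]→[3,2]→[3,3]→[3,4]
  3 + 7 + 2 + 2 + 11 + 2 + 12 + 6 = 45
(Top row then right column would cost 66.)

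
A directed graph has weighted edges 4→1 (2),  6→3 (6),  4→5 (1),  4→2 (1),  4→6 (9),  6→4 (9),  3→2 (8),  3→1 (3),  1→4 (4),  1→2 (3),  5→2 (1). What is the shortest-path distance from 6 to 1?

9

Candidate routes:
6-4-1: 9 + 2 = 11
6-3-1: 6 + 3 = 9
Shortest: 9.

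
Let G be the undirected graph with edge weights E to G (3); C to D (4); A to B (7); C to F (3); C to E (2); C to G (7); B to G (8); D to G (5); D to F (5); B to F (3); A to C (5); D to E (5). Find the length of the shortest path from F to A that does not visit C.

Paths from F to A avoiding C:
F - B - A: 3 + 7 = 10
F - D - E - G - B - A: 5 + 5 + 3 + 8 + 7 = 28
F - D - G - B - A: 5 + 5 + 8 + 7 = 25
Best route has total 10.

10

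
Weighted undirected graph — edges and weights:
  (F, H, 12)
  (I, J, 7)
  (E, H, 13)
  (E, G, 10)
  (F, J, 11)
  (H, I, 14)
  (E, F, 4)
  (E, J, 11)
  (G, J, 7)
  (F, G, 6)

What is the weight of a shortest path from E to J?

A few of the E→J routes:
E -> F -> G -> J: 4 + 6 + 7 = 17
E -> G -> J: 10 + 7 = 17
E -> J: 11
E -> F -> J: 4 + 11 = 15
The minimum is 11.

11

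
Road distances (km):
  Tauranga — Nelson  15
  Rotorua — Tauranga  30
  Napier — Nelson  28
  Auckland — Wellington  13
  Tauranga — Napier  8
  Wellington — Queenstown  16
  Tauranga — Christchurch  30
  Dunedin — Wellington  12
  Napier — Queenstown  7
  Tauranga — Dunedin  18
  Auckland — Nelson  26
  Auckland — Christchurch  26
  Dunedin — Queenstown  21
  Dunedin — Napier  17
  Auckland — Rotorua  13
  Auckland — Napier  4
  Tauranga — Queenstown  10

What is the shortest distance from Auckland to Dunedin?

21

Checking several routes:
Auckland -> Wellington -> Dunedin: 13 + 12 = 25
Auckland -> Napier -> Dunedin: 4 + 17 = 21
Auckland -> Napier -> Queenstown -> Dunedin: 4 + 7 + 21 = 32
Auckland -> Napier -> Tauranga -> Dunedin: 4 + 8 + 18 = 30
Shortest: 21 km.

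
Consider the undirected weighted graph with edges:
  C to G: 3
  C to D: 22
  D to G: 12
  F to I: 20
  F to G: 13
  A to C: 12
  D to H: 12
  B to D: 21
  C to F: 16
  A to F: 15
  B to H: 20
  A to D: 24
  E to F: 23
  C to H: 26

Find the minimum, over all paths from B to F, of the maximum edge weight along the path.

Some routes from B to F:
B → D → G → C → F: max(21, 12, 3, 16) = 21
B → H → D → G → C → F: max(20, 12, 12, 3, 16) = 20
B → D → G → C → A → F: max(21, 12, 3, 12, 15) = 21
B → H → D → G → C → A → F: max(20, 12, 12, 3, 12, 15) = 20
B → H → D → G → F: max(20, 12, 12, 13) = 20
Smallest bottleneck: 20.

20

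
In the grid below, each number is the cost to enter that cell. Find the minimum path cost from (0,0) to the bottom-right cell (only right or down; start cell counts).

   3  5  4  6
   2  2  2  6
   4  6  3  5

17

Cheapest: r0c0→r1c0→r1c1→r1c2→r2c2→r2c3
  3 + 2 + 2 + 2 + 3 + 5 = 17
For comparison, the top-then-right route costs 29.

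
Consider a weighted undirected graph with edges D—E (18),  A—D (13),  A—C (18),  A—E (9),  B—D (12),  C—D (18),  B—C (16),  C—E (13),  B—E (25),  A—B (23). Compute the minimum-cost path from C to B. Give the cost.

16

A few of the C→B routes:
C → B: 16
C → D → B: 18 + 12 = 30
C → E → B: 13 + 25 = 38
Shortest: 16.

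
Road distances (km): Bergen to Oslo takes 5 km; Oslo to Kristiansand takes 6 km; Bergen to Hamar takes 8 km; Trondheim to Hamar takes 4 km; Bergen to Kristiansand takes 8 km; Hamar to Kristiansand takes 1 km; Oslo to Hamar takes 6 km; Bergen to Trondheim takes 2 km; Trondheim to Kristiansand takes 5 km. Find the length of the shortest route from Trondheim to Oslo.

Checking several routes:
Trondheim - Hamar - Kristiansand - Oslo: 4 + 1 + 6 = 11
Trondheim - Hamar - Oslo: 4 + 6 = 10
Trondheim - Bergen - Oslo: 2 + 5 = 7
Trondheim - Kristiansand - Hamar - Oslo: 5 + 1 + 6 = 12
Trondheim - Kristiansand - Oslo: 5 + 6 = 11
The minimum is 7 km.

7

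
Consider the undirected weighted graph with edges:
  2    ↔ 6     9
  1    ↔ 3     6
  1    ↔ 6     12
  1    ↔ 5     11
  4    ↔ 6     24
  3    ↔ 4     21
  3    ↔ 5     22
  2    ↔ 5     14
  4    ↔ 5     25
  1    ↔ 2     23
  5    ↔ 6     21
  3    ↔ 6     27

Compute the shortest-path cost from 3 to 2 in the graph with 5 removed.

A few of the 3→2 routes:
3 → 6 → 2: 27 + 9 = 36
3 → 1 → 6 → 2: 6 + 12 + 9 = 27
3 → 1 → 2: 6 + 23 = 29
The minimum is 27.

27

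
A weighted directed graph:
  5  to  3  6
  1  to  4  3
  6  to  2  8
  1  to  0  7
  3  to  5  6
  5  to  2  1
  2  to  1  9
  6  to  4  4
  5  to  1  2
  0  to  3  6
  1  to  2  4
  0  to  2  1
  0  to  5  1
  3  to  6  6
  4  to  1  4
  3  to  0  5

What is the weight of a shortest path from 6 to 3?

Candidate routes:
6-4-1-0-3: 4 + 4 + 7 + 6 = 21
6-2-1-0-5-3: 8 + 9 + 7 + 1 + 6 = 31
6-2-1-0-3: 8 + 9 + 7 + 6 = 30
6-4-1-0-5-3: 4 + 4 + 7 + 1 + 6 = 22
Best route has total 21.

21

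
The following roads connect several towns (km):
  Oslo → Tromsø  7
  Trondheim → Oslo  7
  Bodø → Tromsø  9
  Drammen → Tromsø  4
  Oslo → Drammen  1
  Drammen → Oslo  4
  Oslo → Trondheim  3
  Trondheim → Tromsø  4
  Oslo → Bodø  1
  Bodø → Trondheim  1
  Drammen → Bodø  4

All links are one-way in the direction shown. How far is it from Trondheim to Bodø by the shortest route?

8

Paths from Trondheim to Bodø:
Trondheim -> Oslo -> Bodø: 7 + 1 = 8
Trondheim -> Oslo -> Drammen -> Bodø: 7 + 1 + 4 = 12
Shortest: 8 km.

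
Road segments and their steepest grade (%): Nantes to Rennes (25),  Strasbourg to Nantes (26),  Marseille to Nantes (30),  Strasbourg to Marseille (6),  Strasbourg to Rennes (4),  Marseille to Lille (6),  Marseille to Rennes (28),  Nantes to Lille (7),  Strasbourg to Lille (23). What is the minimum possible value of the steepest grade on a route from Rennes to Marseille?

Some routes from Rennes to Marseille:
Rennes-Strasbourg-Marseille: max(4, 6) = 6
Rennes-Nantes-Lille-Marseille: max(25, 7, 6) = 25
Rennes-Strasbourg-Lille-Marseille: max(4, 23, 6) = 23
Rennes-Nantes-Lille-Strasbourg-Marseille: max(25, 7, 23, 6) = 25
Best route has worst link 6%.

6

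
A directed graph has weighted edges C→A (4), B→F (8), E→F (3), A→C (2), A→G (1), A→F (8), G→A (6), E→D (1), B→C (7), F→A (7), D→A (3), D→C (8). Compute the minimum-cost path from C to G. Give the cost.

Candidate routes:
C-A-G: 4 + 1 = 5
Shortest: 5.

5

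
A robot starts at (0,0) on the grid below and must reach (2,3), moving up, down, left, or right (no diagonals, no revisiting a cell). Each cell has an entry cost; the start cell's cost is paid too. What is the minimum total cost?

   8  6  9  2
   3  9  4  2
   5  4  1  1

Cheapest: (0,0) -> (1,0) -> (2,0) -> (2,1) -> (2,2) -> (2,3)
  8 + 3 + 5 + 4 + 1 + 1 = 22

22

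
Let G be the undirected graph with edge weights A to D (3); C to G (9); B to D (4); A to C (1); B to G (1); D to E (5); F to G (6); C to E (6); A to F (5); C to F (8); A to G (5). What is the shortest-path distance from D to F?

8

A few of the D→F routes:
D -> A -> C -> F: 3 + 1 + 8 = 12
D -> A -> G -> F: 3 + 5 + 6 = 14
D -> A -> F: 3 + 5 = 8
D -> B -> G -> F: 4 + 1 + 6 = 11
D -> B -> G -> A -> F: 4 + 1 + 5 + 5 = 15
D -> E -> C -> A -> F: 5 + 6 + 1 + 5 = 17
Best route has total 8.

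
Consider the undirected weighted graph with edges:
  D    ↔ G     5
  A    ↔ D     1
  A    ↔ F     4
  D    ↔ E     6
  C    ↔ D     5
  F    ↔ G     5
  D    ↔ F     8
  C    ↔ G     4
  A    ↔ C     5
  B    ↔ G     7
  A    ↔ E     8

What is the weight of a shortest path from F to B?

12

Comparing a few candidate routes:
F-G-B: 5 + 7 = 12
F-D-G-B: 8 + 5 + 7 = 20
F-A-C-G-B: 4 + 5 + 4 + 7 = 20
F-A-D-C-G-B: 4 + 1 + 5 + 4 + 7 = 21
F-A-D-G-B: 4 + 1 + 5 + 7 = 17
Shortest: 12.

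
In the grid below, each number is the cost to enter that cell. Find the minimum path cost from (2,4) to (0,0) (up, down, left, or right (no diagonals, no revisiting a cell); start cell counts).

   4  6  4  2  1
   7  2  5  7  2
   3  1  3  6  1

20

Cheapest: [2,4] [1,4] [0,4] [0,3] [0,2] [0,1] [0,0]
  1 + 2 + 1 + 2 + 4 + 6 + 4 = 20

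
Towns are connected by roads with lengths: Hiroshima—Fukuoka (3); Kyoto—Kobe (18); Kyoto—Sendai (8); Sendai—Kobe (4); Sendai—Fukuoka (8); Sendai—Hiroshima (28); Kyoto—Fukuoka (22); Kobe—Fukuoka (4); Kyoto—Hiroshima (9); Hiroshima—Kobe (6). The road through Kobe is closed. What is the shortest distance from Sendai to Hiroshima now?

Paths from Sendai to Hiroshima avoiding Kobe:
Sendai → Kyoto → Hiroshima: 8 + 9 = 17
Sendai → Fukuoka → Hiroshima: 8 + 3 = 11
Sendai → Fukuoka → Kyoto → Hiroshima: 8 + 22 + 9 = 39
Sendai → Hiroshima: 28
Sendai → Kyoto → Fukuoka → Hiroshima: 8 + 22 + 3 = 33
The minimum is 11.

11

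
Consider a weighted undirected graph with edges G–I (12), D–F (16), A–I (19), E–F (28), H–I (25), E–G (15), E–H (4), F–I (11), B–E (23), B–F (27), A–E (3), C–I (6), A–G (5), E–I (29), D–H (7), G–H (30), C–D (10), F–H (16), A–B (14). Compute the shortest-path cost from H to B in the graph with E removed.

Checking several routes:
H → D → C → I → G → A → B: 7 + 10 + 6 + 12 + 5 + 14 = 54
H → G → A → B: 30 + 5 + 14 = 49
H → F → B: 16 + 27 = 43
H → D → F → B: 7 + 16 + 27 = 50
Shortest: 43.

43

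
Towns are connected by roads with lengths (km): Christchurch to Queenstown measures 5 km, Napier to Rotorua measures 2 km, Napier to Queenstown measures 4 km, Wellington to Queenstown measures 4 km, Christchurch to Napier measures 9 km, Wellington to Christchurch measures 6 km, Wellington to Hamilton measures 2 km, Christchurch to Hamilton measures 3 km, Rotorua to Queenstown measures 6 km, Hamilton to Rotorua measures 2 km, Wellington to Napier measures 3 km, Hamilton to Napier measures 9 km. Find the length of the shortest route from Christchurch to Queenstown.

5

Comparing a few candidate routes:
Christchurch - Hamilton - Rotorua - Napier - Queenstown: 3 + 2 + 2 + 4 = 11
Christchurch - Hamilton - Wellington - Napier - Queenstown: 3 + 2 + 3 + 4 = 12
Christchurch - Hamilton - Wellington - Queenstown: 3 + 2 + 4 = 9
Christchurch - Queenstown: 5
Christchurch - Hamilton - Rotorua - Queenstown: 3 + 2 + 6 = 11
Christchurch - Wellington - Queenstown: 6 + 4 = 10
The minimum is 5 km.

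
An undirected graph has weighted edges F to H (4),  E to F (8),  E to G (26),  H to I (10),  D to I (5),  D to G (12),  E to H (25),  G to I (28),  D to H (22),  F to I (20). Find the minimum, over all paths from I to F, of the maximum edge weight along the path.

10

Comparing a few candidate routes:
I → D → H → F: max(5, 22, 4) = 22
I → F: max(20) = 20
I → D → G → E → H → F: max(5, 12, 26, 25, 4) = 26
I → D → H → E → F: max(5, 22, 25, 8) = 25
I → H → E → F: max(10, 25, 8) = 25
I → H → F: max(10, 4) = 10
Best route has worst link 10.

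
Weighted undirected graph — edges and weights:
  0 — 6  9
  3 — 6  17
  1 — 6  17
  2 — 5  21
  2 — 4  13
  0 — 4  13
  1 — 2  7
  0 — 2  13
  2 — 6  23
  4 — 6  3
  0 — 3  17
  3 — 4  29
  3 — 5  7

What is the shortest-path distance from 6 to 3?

Some routes from 6 to 3:
6 → 3: 17
6 → 4 → 3: 3 + 29 = 32
6 → 0 → 3: 9 + 17 = 26
6 → 4 → 0 → 3: 3 + 13 + 17 = 33
Shortest: 17.

17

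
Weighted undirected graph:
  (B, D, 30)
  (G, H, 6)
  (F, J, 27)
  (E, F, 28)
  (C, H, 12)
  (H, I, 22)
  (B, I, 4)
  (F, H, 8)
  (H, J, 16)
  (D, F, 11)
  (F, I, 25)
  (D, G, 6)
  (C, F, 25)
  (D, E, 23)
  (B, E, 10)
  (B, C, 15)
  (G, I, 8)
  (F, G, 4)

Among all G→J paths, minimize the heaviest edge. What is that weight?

16

Comparing a few candidate routes:
G -> I -> B -> C -> H -> J: max(8, 4, 15, 12, 16) = 16
G -> F -> H -> J: max(4, 8, 16) = 16
G -> I -> H -> J: max(8, 22, 16) = 22
G -> H -> J: max(6, 16) = 16
G -> D -> E -> B -> I -> H -> J: max(6, 23, 10, 4, 22, 16) = 23
G -> D -> F -> H -> J: max(6, 11, 8, 16) = 16
Best route has worst link 16.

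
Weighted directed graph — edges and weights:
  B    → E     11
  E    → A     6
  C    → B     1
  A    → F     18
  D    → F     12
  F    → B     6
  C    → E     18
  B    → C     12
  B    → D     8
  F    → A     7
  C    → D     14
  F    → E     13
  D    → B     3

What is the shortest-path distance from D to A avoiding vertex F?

Candidate routes:
D → B → C → E → A: 3 + 12 + 18 + 6 = 39
D → B → E → A: 3 + 11 + 6 = 20
Best route has total 20.

20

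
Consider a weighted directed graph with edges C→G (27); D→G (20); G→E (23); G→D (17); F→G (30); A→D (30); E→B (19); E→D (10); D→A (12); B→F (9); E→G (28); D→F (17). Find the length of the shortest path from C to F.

Routes from C to F:
C-G-D-F: 27 + 17 + 17 = 61
C-G-E-B-F: 27 + 23 + 19 + 9 = 78
C-G-E-D-F: 27 + 23 + 10 + 17 = 77
The minimum is 61.

61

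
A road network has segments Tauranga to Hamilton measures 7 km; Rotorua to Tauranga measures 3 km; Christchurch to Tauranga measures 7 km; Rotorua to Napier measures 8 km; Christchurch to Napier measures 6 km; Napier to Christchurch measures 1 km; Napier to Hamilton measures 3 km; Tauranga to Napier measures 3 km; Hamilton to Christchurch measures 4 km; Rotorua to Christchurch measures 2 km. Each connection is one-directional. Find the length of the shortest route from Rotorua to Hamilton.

9

Some routes from Rotorua to Hamilton:
Rotorua -> Napier -> Hamilton: 8 + 3 = 11
Rotorua -> Tauranga -> Hamilton: 3 + 7 = 10
Rotorua -> Tauranga -> Napier -> Hamilton: 3 + 3 + 3 = 9
Rotorua -> Christchurch -> Tauranga -> Hamilton: 2 + 7 + 7 = 16
Rotorua -> Christchurch -> Tauranga -> Napier -> Hamilton: 2 + 7 + 3 + 3 = 15
Rotorua -> Christchurch -> Napier -> Hamilton: 2 + 6 + 3 = 11
Best route has total 9 km.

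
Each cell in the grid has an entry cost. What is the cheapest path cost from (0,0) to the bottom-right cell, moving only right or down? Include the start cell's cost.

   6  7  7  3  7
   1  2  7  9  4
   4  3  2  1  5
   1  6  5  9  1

21

Take (0,0) → (1,0) → (1,1) → (2,1) → (2,2) → (2,3) → (2,4) → (3,4) for a total of 6 + 1 + 2 + 3 + 2 + 1 + 5 + 1 = 21.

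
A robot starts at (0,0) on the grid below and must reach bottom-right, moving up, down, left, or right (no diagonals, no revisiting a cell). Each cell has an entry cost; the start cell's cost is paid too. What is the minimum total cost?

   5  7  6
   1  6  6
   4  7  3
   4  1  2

One optimal route is (0,0)→(1,0)→(2,0)→(3,0)→(3,1)→(3,2).
Its cost is 5 + 1 + 4 + 4 + 1 + 2 = 17.

17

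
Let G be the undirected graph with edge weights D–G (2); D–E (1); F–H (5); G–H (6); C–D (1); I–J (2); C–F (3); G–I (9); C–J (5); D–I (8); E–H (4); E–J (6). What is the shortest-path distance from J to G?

Comparing a few candidate routes:
J -> I -> G: 2 + 9 = 11
J -> C -> D -> G: 5 + 1 + 2 = 8
J -> I -> D -> G: 2 + 8 + 2 = 12
J -> E -> D -> G: 6 + 1 + 2 = 9
Shortest: 8.

8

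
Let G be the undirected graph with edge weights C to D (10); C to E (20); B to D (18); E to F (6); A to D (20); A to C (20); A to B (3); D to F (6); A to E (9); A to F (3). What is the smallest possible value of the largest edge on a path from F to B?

Some routes from F to B:
F-D-B: max(6, 18) = 18
F-A-D-B: max(3, 20, 18) = 20
F-A-E-C-D-B: max(3, 9, 20, 10, 18) = 20
F-A-B: max(3, 3) = 3
F-E-A-B: max(6, 9, 3) = 9
Smallest bottleneck: 3.

3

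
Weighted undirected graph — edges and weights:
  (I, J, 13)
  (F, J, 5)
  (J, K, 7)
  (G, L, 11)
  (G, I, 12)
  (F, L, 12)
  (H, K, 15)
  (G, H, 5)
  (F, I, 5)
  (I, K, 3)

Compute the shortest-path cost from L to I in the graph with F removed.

23

Routes from L to I avoiding F:
L-G-I: 11 + 12 = 23
L-G-H-K-I: 11 + 5 + 15 + 3 = 34
L-G-H-K-J-I: 11 + 5 + 15 + 7 + 13 = 51
The minimum is 23.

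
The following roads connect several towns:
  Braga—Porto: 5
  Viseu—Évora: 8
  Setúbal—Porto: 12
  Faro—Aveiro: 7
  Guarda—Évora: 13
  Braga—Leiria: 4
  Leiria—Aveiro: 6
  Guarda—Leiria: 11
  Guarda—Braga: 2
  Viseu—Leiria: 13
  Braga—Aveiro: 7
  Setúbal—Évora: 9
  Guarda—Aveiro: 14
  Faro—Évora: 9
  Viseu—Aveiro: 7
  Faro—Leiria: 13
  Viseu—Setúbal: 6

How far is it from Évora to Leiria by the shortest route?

A few of the Évora→Leiria routes:
Évora -> Viseu -> Leiria: 8 + 13 = 21
Évora -> Guarda -> Braga -> Leiria: 13 + 2 + 4 = 19
Évora -> Faro -> Aveiro -> Leiria: 9 + 7 + 6 = 22
Évora -> Viseu -> Aveiro -> Leiria: 8 + 7 + 6 = 21
Shortest: 19.

19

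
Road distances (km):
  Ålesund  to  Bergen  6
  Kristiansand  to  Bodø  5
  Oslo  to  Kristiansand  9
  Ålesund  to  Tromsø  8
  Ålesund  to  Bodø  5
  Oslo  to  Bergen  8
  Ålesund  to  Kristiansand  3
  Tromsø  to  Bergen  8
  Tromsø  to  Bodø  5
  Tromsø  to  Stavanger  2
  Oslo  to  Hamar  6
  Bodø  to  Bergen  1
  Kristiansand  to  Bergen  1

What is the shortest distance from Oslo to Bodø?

Some routes from Oslo to Bodø:
Oslo - Bergen - Kristiansand - Bodø: 8 + 1 + 5 = 14
Oslo - Kristiansand - Ålesund - Bodø: 9 + 3 + 5 = 17
Oslo - Bergen - Bodø: 8 + 1 = 9
Oslo - Kristiansand - Bodø: 9 + 5 = 14
Oslo - Kristiansand - Bergen - Bodø: 9 + 1 + 1 = 11
Oslo - Bergen - Kristiansand - Ålesund - Bodø: 8 + 1 + 3 + 5 = 17
Best route has total 9 km.

9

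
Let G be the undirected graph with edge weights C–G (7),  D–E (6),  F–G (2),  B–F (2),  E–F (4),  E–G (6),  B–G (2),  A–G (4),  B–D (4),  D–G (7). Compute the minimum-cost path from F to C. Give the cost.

9

Checking several routes:
F→B→D→G→C: 2 + 4 + 7 + 7 = 20
F→E→D→B→G→C: 4 + 6 + 4 + 2 + 7 = 23
F→E→G→C: 4 + 6 + 7 = 17
F→B→G→C: 2 + 2 + 7 = 11
F→G→C: 2 + 7 = 9
Best route has total 9.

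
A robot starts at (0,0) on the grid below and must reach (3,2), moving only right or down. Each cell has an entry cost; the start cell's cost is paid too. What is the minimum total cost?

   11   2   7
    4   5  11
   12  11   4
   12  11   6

39

Cheapest: (0,0) -> (0,1) -> (1,1) -> (1,2) -> (2,2) -> (3,2)
  11 + 2 + 5 + 11 + 4 + 6 = 39
(Top row then right column would cost 41.)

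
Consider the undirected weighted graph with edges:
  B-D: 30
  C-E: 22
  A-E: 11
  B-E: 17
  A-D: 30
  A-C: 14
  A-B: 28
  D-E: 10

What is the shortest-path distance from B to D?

Comparing a few candidate routes:
B -> A -> E -> D: 28 + 11 + 10 = 49
B -> E -> D: 17 + 10 = 27
B -> D: 30
B -> A -> D: 28 + 30 = 58
The minimum is 27.

27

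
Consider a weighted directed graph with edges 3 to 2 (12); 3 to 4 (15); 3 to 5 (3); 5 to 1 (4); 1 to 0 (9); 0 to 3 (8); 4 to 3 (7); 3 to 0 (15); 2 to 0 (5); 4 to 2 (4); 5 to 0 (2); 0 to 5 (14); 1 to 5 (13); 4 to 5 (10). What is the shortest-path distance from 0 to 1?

15

Routes from 0 to 1:
0→5→1: 14 + 4 = 18
0→3→4→5→1: 8 + 15 + 10 + 4 = 37
0→3→5→1: 8 + 3 + 4 = 15
Best route has total 15.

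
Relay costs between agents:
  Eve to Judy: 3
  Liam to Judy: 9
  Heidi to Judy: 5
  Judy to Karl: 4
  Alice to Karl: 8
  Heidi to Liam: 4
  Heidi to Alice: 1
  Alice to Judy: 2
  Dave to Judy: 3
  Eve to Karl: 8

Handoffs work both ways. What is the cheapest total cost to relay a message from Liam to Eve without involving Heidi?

12

Candidate routes:
Liam → Judy → Alice → Karl → Eve: 9 + 2 + 8 + 8 = 27
Liam → Judy → Eve: 9 + 3 = 12
Liam → Judy → Karl → Eve: 9 + 4 + 8 = 21
Best route has total 12.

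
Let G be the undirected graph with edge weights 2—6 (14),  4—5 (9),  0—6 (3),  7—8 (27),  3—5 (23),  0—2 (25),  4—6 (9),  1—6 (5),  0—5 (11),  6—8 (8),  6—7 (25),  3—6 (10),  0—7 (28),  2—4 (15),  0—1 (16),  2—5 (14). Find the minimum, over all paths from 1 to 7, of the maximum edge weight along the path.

Some routes from 1 to 7:
1→0→5→2→4→6→7: max(16, 11, 14, 15, 9, 25) = 25
1→0→5→4→2→6→7: max(16, 11, 9, 15, 14, 25) = 25
1→0→5→2→6→7: max(16, 11, 14, 14, 25) = 25
1→0→5→3→6→7: max(16, 11, 23, 10, 25) = 25
1→6→7: max(5, 25) = 25
The minimum achievable maximum is 25.

25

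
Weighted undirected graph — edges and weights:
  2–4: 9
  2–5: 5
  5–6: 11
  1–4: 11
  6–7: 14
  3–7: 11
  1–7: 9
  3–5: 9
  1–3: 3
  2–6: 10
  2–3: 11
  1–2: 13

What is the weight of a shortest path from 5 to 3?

Some routes from 5 to 3:
5 -> 3: 9
5 -> 2 -> 1 -> 3: 5 + 13 + 3 = 21
5 -> 2 -> 3: 5 + 11 = 16
The minimum is 9.

9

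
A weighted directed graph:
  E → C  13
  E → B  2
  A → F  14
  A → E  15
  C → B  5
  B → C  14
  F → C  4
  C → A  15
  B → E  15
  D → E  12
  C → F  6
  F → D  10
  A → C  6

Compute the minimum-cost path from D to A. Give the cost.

Paths from D to A:
D-E-C-A: 12 + 13 + 15 = 40
D-E-B-C-A: 12 + 2 + 14 + 15 = 43
The minimum is 40.

40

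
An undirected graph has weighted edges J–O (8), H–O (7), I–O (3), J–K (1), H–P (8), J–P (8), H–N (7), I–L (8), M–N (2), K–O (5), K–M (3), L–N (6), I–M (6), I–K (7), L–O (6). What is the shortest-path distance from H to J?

Some routes from H to J:
H - N - M - K - J: 7 + 2 + 3 + 1 = 13
H - O - K - J: 7 + 5 + 1 = 13
H - O - J: 7 + 8 = 15
H - P - J: 8 + 8 = 16
Best route has total 13.

13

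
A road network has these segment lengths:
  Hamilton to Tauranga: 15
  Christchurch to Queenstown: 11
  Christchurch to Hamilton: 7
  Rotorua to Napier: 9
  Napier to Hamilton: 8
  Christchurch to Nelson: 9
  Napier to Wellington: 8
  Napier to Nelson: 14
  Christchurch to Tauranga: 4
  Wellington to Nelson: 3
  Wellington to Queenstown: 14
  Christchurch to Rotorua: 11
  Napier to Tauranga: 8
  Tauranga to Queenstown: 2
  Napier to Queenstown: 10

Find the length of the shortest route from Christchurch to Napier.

12

A few of the Christchurch→Napier routes:
Christchurch-Hamilton-Napier: 7 + 8 = 15
Christchurch-Tauranga-Napier: 4 + 8 = 12
Christchurch-Nelson-Wellington-Napier: 9 + 3 + 8 = 20
Christchurch-Rotorua-Napier: 11 + 9 = 20
Christchurch-Tauranga-Queenstown-Napier: 4 + 2 + 10 = 16
Best route has total 12.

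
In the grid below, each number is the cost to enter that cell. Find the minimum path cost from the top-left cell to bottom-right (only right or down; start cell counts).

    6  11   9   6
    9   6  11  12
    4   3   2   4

Best path: r0c0→r1c0→r2c0→r2c1→r2c2→r2c3
Cost: 6 + 9 + 4 + 3 + 2 + 4 = 28
(Top row then right column would cost 48.)

28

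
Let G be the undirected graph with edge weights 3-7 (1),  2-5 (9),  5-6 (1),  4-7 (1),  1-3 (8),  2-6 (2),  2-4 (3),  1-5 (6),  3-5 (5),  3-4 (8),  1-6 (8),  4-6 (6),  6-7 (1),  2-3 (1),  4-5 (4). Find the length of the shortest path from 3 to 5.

3

Comparing a few candidate routes:
3 - 7 - 6 - 5: 1 + 1 + 1 = 3
3 - 2 - 4 - 7 - 6 - 5: 1 + 3 + 1 + 1 + 1 = 7
3 - 5: 5
3 - 7 - 4 - 5: 1 + 1 + 4 = 6
3 - 2 - 6 - 5: 1 + 2 + 1 = 4
Shortest: 3.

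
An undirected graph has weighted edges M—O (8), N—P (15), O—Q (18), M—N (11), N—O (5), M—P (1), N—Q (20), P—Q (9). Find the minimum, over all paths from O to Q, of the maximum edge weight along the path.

Checking several routes:
O - M - N - Q: max(8, 11, 20) = 20
O - N - M - P - Q: max(5, 11, 1, 9) = 11
O - N - P - Q: max(5, 15, 9) = 15
O - M - P - Q: max(8, 1, 9) = 9
O - M - N - P - Q: max(8, 11, 15, 9) = 15
O - Q: max(18) = 18
Smallest bottleneck: 9.

9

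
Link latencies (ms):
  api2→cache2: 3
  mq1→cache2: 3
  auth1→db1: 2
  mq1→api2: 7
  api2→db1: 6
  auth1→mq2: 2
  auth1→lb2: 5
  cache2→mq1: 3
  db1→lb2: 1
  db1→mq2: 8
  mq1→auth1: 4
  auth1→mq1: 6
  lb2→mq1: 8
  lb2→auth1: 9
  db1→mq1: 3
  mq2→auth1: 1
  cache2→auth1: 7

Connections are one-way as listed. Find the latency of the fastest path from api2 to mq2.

12

Checking several routes:
api2 → db1 → mq1 → auth1 → mq2: 6 + 3 + 4 + 2 = 15
api2 → cache2 → mq1 → auth1 → mq2: 3 + 3 + 4 + 2 = 12
api2 → db1 → mq2: 6 + 8 = 14
api2 → db1 → lb2 → auth1 → mq2: 6 + 1 + 9 + 2 = 18
api2 → cache2 → auth1 → mq2: 3 + 7 + 2 = 12
Shortest: 12 ms.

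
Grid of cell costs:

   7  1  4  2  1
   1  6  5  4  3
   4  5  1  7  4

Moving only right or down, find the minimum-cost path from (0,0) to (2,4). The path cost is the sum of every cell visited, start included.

22

Take [0,0]→[0,1]→[0,2]→[0,3]→[0,4]→[1,4]→[2,4] for a total of 7 + 1 + 4 + 2 + 1 + 3 + 4 = 22.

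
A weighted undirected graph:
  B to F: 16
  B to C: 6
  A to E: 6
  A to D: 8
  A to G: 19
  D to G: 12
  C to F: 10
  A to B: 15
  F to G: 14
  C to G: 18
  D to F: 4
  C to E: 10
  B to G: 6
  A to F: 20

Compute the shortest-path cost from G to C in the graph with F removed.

12

Some routes from G to C avoiding F:
G - B - C: 6 + 6 = 12
G - A - E - C: 19 + 6 + 10 = 35
G - D - A - E - C: 12 + 8 + 6 + 10 = 36
G - C: 18
Best route has total 12.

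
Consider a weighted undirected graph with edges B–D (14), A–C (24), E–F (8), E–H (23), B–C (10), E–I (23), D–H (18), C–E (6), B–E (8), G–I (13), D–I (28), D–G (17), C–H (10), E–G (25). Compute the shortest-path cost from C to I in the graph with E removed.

52

Comparing a few candidate routes:
C - B - D - I: 10 + 14 + 28 = 52
C - B - D - G - I: 10 + 14 + 17 + 13 = 54
C - H - D - I: 10 + 18 + 28 = 56
Best route has total 52.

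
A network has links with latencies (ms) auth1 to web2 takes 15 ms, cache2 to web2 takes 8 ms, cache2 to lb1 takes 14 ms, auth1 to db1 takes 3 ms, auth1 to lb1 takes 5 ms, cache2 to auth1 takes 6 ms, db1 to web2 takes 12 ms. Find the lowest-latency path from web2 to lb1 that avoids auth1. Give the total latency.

22

Paths from web2 to lb1 avoiding auth1:
web2→cache2→lb1: 8 + 14 = 22
The minimum is 22 ms.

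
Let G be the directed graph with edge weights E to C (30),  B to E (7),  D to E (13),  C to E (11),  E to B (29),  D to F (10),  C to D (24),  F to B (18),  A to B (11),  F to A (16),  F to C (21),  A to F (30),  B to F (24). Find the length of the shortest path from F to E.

25

Paths from F to E:
F→A→B→E: 16 + 11 + 7 = 34
F→B→E: 18 + 7 = 25
F→C→E: 21 + 11 = 32
F→C→D→E: 21 + 24 + 13 = 58
Shortest: 25.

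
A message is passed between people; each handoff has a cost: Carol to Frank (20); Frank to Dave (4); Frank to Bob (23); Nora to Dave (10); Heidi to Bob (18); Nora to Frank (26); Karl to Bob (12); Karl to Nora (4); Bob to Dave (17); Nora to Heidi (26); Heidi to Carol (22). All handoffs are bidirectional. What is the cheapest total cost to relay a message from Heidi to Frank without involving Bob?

40

Paths from Heidi to Frank avoiding Bob:
Heidi - Carol - Frank: 22 + 20 = 42
Heidi - Nora - Frank: 26 + 26 = 52
Heidi - Nora - Dave - Frank: 26 + 10 + 4 = 40
The minimum is 40.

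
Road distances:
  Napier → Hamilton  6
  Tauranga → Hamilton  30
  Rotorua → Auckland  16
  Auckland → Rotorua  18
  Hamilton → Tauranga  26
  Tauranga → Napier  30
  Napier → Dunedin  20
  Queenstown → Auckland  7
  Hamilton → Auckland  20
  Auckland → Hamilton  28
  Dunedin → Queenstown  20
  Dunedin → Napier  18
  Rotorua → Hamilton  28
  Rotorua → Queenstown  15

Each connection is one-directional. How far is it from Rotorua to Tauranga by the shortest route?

54

Candidate routes:
Rotorua -> Queenstown -> Auckland -> Hamilton -> Tauranga: 15 + 7 + 28 + 26 = 76
Rotorua -> Hamilton -> Tauranga: 28 + 26 = 54
Rotorua -> Auckland -> Hamilton -> Tauranga: 16 + 28 + 26 = 70
Best route has total 54.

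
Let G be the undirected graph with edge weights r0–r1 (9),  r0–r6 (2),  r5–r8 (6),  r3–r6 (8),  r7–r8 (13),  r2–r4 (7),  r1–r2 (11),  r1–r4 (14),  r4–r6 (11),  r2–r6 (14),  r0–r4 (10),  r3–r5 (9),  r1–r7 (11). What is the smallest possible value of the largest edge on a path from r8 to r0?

9

A few of the r8→r0 routes:
r8 -> r7 -> r1 -> r2 -> r4 -> r0: max(13, 11, 11, 7, 10) = 13
r8 -> r5 -> r3 -> r6 -> r0: max(6, 9, 8, 2) = 9
r8 -> r5 -> r3 -> r6 -> r4 -> r0: max(6, 9, 8, 11, 10) = 11
r8 -> r5 -> r3 -> r6 -> r4 -> r2 -> r1 -> r0: max(6, 9, 8, 11, 7, 11, 9) = 11
r8 -> r7 -> r1 -> r2 -> r4 -> r6 -> r0: max(13, 11, 11, 7, 11, 2) = 13
The minimum achievable maximum is 9.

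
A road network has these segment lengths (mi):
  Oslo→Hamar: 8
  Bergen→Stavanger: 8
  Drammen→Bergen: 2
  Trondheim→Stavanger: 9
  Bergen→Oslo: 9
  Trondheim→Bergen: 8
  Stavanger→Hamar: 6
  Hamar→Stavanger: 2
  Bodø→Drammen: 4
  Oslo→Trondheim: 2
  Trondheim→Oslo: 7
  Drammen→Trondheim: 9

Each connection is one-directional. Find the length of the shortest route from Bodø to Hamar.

A few of the Bodø→Hamar routes:
Bodø → Drammen → Bergen → Oslo → Trondheim → Stavanger → Hamar: 4 + 2 + 9 + 2 + 9 + 6 = 32
Bodø → Drammen → Bergen → Stavanger → Hamar: 4 + 2 + 8 + 6 = 20
Bodø → Drammen → Bergen → Oslo → Hamar: 4 + 2 + 9 + 8 = 23
Bodø → Drammen → Trondheim → Oslo → Hamar: 4 + 9 + 7 + 8 = 28
Bodø → Drammen → Trondheim → Stavanger → Hamar: 4 + 9 + 9 + 6 = 28
Shortest: 20 mi.

20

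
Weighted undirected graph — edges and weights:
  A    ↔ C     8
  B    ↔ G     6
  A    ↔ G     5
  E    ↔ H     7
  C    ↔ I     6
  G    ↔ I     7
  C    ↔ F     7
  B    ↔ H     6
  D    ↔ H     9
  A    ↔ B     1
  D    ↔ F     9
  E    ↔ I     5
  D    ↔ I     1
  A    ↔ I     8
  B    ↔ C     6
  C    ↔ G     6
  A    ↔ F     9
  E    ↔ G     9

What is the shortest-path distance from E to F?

A few of the E→F routes:
E - G - C - F: 9 + 6 + 7 = 22
E - I - A - F: 5 + 8 + 9 = 22
E - I - C - F: 5 + 6 + 7 = 18
E - H - B - A - F: 7 + 6 + 1 + 9 = 23
E - I - D - F: 5 + 1 + 9 = 15
E - G - A - F: 9 + 5 + 9 = 23
Best route has total 15.

15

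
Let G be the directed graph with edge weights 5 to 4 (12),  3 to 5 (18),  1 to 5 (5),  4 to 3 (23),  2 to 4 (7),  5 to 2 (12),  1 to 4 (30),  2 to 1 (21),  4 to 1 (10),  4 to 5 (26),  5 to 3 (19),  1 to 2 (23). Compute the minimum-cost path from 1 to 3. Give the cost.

Some routes from 1 to 3:
1 - 5 - 4 - 3: 5 + 12 + 23 = 40
1 - 5 - 2 - 4 - 3: 5 + 12 + 7 + 23 = 47
1 - 5 - 3: 5 + 19 = 24
1 - 2 - 4 - 3: 23 + 7 + 23 = 53
The minimum is 24.

24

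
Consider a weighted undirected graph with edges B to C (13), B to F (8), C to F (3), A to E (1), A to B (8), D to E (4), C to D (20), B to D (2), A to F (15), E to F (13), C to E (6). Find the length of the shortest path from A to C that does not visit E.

Candidate routes:
A -> B -> C: 8 + 13 = 21
A -> F -> C: 15 + 3 = 18
A -> B -> D -> C: 8 + 2 + 20 = 30
A -> F -> B -> C: 15 + 8 + 13 = 36
A -> F -> B -> D -> C: 15 + 8 + 2 + 20 = 45
A -> B -> F -> C: 8 + 8 + 3 = 19
The minimum is 18.

18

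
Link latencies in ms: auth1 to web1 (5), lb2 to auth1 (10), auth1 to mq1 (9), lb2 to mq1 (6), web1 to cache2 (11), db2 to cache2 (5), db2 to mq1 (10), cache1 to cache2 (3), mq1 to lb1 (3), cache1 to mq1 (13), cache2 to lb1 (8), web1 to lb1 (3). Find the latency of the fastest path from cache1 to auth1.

19

Checking several routes:
cache1→cache2→web1→auth1: 3 + 11 + 5 = 19
cache1→mq1→auth1: 13 + 9 = 22
cache1→cache2→lb1→web1→auth1: 3 + 8 + 3 + 5 = 19
The minimum is 19 ms.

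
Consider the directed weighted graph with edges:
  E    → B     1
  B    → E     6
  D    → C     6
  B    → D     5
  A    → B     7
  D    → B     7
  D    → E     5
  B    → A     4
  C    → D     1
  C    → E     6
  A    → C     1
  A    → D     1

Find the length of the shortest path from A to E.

6

A few of the A→E routes:
A→C→D→E: 1 + 1 + 5 = 7
A→C→E: 1 + 6 = 7
A→D→E: 1 + 5 = 6
Shortest: 6.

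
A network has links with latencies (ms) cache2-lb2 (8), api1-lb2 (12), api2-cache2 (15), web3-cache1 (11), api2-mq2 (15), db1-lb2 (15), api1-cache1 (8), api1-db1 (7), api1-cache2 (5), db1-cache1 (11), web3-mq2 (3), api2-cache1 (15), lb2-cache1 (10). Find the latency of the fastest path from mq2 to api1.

A few of the mq2→api1 routes:
mq2→web3→cache1→db1→api1: 3 + 11 + 11 + 7 = 32
mq2→web3→cache1→api1: 3 + 11 + 8 = 22
mq2→api2→cache2→api1: 15 + 15 + 5 = 35
mq2→web3→cache1→lb2→api1: 3 + 11 + 10 + 12 = 36
Shortest: 22 ms.

22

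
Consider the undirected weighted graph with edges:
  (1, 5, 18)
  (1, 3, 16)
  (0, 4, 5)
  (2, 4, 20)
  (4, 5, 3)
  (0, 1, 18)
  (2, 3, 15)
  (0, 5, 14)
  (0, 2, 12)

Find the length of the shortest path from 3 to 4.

32

Checking several routes:
3-1-5-4: 16 + 18 + 3 = 37
3-2-4: 15 + 20 = 35
3-2-0-4: 15 + 12 + 5 = 32
Best route has total 32.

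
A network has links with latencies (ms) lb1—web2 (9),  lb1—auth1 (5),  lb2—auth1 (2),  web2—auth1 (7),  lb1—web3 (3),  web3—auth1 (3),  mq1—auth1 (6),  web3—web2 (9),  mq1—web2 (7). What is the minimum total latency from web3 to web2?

9

Comparing a few candidate routes:
web3 → auth1 → web2: 3 + 7 = 10
web3 → web2: 9
web3 → lb1 → web2: 3 + 9 = 12
The minimum is 9 ms.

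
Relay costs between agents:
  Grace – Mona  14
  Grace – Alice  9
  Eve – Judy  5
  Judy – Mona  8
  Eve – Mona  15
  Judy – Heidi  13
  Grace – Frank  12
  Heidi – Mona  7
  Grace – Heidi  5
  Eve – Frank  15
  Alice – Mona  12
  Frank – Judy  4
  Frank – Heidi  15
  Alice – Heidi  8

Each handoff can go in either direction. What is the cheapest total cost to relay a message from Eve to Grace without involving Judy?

27

Comparing a few candidate routes:
Eve -> Mona -> Heidi -> Alice -> Grace: 15 + 7 + 8 + 9 = 39
Eve -> Mona -> Heidi -> Grace: 15 + 7 + 5 = 27
Eve -> Mona -> Alice -> Grace: 15 + 12 + 9 = 36
Eve -> Frank -> Heidi -> Grace: 15 + 15 + 5 = 35
Eve -> Frank -> Grace: 15 + 12 = 27
Eve -> Mona -> Grace: 15 + 14 = 29
Shortest: 27.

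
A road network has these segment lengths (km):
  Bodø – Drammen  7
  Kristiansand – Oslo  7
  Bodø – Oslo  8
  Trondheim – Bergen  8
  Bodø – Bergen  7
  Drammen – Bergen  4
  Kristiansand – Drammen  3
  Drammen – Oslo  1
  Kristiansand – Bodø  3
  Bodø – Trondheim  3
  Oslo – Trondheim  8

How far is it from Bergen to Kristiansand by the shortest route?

Checking several routes:
Bergen→Drammen→Oslo→Bodø→Kristiansand: 4 + 1 + 8 + 3 = 16
Bergen→Drammen→Bodø→Kristiansand: 4 + 7 + 3 = 14
Bergen→Drammen→Oslo→Kristiansand: 4 + 1 + 7 = 12
Bergen→Bodø→Kristiansand: 7 + 3 = 10
Bergen→Drammen→Kristiansand: 4 + 3 = 7
Bergen→Trondheim→Bodø→Kristiansand: 8 + 3 + 3 = 14
The minimum is 7 km.

7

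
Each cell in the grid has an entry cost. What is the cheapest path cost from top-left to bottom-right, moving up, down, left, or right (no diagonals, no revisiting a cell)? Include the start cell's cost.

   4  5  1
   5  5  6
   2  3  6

Cheapest: r0c0 -> r1c0 -> r2c0 -> r2c1 -> r2c2
  4 + 5 + 2 + 3 + 6 = 20

20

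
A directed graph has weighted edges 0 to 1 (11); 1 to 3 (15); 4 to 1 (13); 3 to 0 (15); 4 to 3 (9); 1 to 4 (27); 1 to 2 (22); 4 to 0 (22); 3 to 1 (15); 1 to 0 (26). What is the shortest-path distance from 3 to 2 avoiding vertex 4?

Routes from 3 to 2 avoiding 4:
3 → 1 → 2: 15 + 22 = 37
3 → 0 → 1 → 2: 15 + 11 + 22 = 48
Best route has total 37.

37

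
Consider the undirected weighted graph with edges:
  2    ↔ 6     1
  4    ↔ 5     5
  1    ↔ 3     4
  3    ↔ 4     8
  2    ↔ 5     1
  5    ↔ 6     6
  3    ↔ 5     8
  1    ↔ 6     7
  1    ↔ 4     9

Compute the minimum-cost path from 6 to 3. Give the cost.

10

A few of the 6→3 routes:
6-2-5-3: 1 + 1 + 8 = 10
6-5-3: 6 + 8 = 14
6-1-3: 7 + 4 = 11
6-2-5-4-3: 1 + 1 + 5 + 8 = 15
Best route has total 10.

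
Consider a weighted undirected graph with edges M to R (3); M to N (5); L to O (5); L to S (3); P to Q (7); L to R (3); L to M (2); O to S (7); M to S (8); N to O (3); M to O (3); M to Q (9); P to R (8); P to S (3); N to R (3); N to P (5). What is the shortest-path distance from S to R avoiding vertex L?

11

A few of the S→R routes:
S→P→N→R: 3 + 5 + 3 = 11
S→M→R: 8 + 3 = 11
S→O→M→R: 7 + 3 + 3 = 13
S→O→N→R: 7 + 3 + 3 = 13
S→P→R: 3 + 8 = 11
Shortest: 11.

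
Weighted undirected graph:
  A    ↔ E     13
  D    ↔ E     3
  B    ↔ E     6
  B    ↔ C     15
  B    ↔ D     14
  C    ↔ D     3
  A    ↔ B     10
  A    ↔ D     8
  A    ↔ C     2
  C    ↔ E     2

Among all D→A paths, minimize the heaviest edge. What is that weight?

Comparing a few candidate routes:
D -> E -> C -> A: max(3, 2, 2) = 3
D -> A: max(8) = 8
D -> C -> A: max(3, 2) = 3
The minimum achievable maximum is 3.

3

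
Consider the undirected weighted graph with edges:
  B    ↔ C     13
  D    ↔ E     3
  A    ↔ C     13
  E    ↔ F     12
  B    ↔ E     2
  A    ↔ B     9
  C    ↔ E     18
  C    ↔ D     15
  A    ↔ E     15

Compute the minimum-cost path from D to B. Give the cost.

5

Checking several routes:
D - E - A - B: 3 + 15 + 9 = 27
D - C - B: 15 + 13 = 28
D - E - B: 3 + 2 = 5
The minimum is 5.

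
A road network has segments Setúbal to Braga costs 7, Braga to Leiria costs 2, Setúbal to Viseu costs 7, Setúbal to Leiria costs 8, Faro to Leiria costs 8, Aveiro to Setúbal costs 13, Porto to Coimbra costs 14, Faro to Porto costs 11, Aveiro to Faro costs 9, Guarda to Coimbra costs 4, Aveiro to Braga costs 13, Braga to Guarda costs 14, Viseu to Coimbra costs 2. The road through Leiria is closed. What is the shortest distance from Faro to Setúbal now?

22

A few of the Faro→Setúbal routes:
Faro→Aveiro→Braga→Setúbal: 9 + 13 + 7 = 29
Faro→Aveiro→Setúbal: 9 + 13 = 22
Faro→Aveiro→Braga→Guarda→Coimbra→Viseu→Setúbal: 9 + 13 + 14 + 4 + 2 + 7 = 49
Faro→Porto→Coimbra→Viseu→Setúbal: 11 + 14 + 2 + 7 = 34
Best route has total 22.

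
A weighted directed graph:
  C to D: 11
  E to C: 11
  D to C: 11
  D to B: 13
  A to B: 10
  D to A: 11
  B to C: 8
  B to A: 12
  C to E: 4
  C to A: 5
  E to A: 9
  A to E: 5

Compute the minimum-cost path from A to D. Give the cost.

27

Paths from A to D:
A → E → C → D: 5 + 11 + 11 = 27
A → B → C → D: 10 + 8 + 11 = 29
Shortest: 27.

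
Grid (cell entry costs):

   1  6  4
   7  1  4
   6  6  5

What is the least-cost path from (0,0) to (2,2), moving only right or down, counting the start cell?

17

Take (0,0) → (0,1) → (1,1) → (1,2) → (2,2) for a total of 1 + 6 + 1 + 4 + 5 = 17.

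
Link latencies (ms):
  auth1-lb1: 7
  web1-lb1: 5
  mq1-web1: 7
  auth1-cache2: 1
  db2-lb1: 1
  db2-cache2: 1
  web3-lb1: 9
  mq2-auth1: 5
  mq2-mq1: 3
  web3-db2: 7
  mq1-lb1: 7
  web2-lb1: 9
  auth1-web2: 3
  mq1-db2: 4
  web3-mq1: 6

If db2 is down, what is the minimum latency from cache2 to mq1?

9

A few of the cache2→mq1 routes:
cache2 -> auth1 -> web2 -> lb1 -> web1 -> mq1: 1 + 3 + 9 + 5 + 7 = 25
cache2 -> auth1 -> mq2 -> mq1: 1 + 5 + 3 = 9
cache2 -> auth1 -> lb1 -> mq1: 1 + 7 + 7 = 15
cache2 -> auth1 -> lb1 -> web1 -> mq1: 1 + 7 + 5 + 7 = 20
cache2 -> auth1 -> lb1 -> web3 -> mq1: 1 + 7 + 9 + 6 = 23
cache2 -> auth1 -> web2 -> lb1 -> mq1: 1 + 3 + 9 + 7 = 20
The minimum is 9 ms.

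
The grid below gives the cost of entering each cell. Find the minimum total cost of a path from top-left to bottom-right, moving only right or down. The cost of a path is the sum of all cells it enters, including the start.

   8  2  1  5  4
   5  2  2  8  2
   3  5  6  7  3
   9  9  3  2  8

Best path: (0,0) -> (0,1) -> (0,2) -> (1,2) -> (2,2) -> (3,2) -> (3,3) -> (3,4)
Cost: 8 + 2 + 1 + 2 + 6 + 3 + 2 + 8 = 32
(Top row then right column would cost 33.)

32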